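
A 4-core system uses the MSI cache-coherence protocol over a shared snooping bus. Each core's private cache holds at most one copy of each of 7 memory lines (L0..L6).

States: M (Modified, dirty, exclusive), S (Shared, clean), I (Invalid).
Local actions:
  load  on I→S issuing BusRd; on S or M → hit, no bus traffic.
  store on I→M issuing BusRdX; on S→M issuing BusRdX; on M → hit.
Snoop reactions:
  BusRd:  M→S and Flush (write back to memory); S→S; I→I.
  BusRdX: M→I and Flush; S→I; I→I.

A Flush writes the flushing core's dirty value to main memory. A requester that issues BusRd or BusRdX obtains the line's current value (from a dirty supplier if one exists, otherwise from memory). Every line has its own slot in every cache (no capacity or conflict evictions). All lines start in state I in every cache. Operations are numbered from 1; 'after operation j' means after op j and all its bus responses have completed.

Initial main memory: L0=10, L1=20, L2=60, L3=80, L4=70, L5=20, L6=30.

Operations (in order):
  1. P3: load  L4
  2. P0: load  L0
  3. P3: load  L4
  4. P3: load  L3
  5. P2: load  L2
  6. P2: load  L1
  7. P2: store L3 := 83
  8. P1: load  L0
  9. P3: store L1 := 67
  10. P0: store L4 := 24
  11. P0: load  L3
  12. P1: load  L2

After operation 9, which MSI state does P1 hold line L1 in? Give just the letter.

1. P3: load  L4  bus=[BusRd]  L4: P0=I P1=I P2=I P3=S  mem[L4]=70
2. P0: load  L0  bus=[BusRd]  L0: P0=S P1=I P2=I P3=I  mem[L0]=10
3. P3: load  L4  bus=[-]  L4: P0=I P1=I P2=I P3=S  mem[L4]=70
4. P3: load  L3  bus=[BusRd]  L3: P0=I P1=I P2=I P3=S  mem[L3]=80
5. P2: load  L2  bus=[BusRd]  L2: P0=I P1=I P2=S P3=I  mem[L2]=60
6. P2: load  L1  bus=[BusRd]  L1: P0=I P1=I P2=S P3=I  mem[L1]=20
7. P2: store L3 := 83  bus=[BusRdX]  L3: P0=I P1=I P2=M P3=I  mem[L3]=80
8. P1: load  L0  bus=[BusRd]  L0: P0=S P1=S P2=I P3=I  mem[L0]=10
9. P3: store L1 := 67  bus=[BusRdX]  L1: P0=I P1=I P2=I P3=M  mem[L1]=20
10. P0: store L4 := 24  bus=[BusRdX]  L4: P0=M P1=I P2=I P3=I  mem[L4]=70
11. P0: load  L3  bus=[BusRd,Flush]  L3: P0=S P1=I P2=S P3=I  mem[L3]=83
12. P1: load  L2  bus=[BusRd]  L2: P0=I P1=S P2=S P3=I  mem[L2]=60

state = I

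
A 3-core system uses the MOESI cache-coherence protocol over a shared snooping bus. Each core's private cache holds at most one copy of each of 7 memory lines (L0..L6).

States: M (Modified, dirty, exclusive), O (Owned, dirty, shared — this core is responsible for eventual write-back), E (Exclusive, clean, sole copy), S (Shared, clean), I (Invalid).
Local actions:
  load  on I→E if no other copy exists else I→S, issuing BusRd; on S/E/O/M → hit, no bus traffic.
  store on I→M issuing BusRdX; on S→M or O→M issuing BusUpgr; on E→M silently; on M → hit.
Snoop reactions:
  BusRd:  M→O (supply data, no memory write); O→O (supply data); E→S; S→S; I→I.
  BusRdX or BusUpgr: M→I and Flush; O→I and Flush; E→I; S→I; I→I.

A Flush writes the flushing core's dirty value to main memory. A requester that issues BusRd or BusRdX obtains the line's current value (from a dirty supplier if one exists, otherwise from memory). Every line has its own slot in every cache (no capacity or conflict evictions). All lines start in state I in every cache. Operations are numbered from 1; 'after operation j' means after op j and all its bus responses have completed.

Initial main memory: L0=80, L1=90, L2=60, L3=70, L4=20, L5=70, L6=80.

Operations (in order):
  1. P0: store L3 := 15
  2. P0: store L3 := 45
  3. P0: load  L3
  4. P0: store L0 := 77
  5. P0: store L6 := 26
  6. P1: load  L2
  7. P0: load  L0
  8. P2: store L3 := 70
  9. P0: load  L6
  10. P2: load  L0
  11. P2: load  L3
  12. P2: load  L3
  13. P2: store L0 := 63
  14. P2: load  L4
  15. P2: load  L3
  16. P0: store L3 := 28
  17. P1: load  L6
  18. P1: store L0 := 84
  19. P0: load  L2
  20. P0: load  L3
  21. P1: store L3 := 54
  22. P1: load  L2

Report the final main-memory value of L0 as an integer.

[1] P0: store L3 := 15 | P0:M(15), P1:I, P2:I | bus: BusRdX
[2] P0: store L3 := 45 | P0:M(45), P1:I, P2:I | bus: none
[3] P0: load  L3 | P0:M(45), P1:I, P2:I | bus: none
[4] P0: store L0 := 77 | P0:M(77), P1:I, P2:I | bus: BusRdX
[5] P0: store L6 := 26 | P0:M(26), P1:I, P2:I | bus: BusRdX
[6] P1: load  L2 | P0:I, P1:E(60), P2:I | bus: BusRd
[7] P0: load  L0 | P0:M(77), P1:I, P2:I | bus: none
[8] P2: store L3 := 70 | P0:I, P1:I, P2:M(70) | bus: BusRdX,Flush
[9] P0: load  L6 | P0:M(26), P1:I, P2:I | bus: none
[10] P2: load  L0 | P0:O(77), P1:I, P2:S(77) | bus: BusRd
[11] P2: load  L3 | P0:I, P1:I, P2:M(70) | bus: none
[12] P2: load  L3 | P0:I, P1:I, P2:M(70) | bus: none
[13] P2: store L0 := 63 | P0:I, P1:I, P2:M(63) | bus: BusUpgr,Flush
[14] P2: load  L4 | P0:I, P1:I, P2:E(20) | bus: BusRd
[15] P2: load  L3 | P0:I, P1:I, P2:M(70) | bus: none
[16] P0: store L3 := 28 | P0:M(28), P1:I, P2:I | bus: BusRdX,Flush
[17] P1: load  L6 | P0:O(26), P1:S(26), P2:I | bus: BusRd
[18] P1: store L0 := 84 | P0:I, P1:M(84), P2:I | bus: BusRdX,Flush
[19] P0: load  L2 | P0:S(60), P1:S(60), P2:I | bus: BusRd
[20] P0: load  L3 | P0:M(28), P1:I, P2:I | bus: none
[21] P1: store L3 := 54 | P0:I, P1:M(54), P2:I | bus: BusRdX,Flush
[22] P1: load  L2 | P0:S(60), P1:S(60), P2:I | bus: none

memory[L0] = 63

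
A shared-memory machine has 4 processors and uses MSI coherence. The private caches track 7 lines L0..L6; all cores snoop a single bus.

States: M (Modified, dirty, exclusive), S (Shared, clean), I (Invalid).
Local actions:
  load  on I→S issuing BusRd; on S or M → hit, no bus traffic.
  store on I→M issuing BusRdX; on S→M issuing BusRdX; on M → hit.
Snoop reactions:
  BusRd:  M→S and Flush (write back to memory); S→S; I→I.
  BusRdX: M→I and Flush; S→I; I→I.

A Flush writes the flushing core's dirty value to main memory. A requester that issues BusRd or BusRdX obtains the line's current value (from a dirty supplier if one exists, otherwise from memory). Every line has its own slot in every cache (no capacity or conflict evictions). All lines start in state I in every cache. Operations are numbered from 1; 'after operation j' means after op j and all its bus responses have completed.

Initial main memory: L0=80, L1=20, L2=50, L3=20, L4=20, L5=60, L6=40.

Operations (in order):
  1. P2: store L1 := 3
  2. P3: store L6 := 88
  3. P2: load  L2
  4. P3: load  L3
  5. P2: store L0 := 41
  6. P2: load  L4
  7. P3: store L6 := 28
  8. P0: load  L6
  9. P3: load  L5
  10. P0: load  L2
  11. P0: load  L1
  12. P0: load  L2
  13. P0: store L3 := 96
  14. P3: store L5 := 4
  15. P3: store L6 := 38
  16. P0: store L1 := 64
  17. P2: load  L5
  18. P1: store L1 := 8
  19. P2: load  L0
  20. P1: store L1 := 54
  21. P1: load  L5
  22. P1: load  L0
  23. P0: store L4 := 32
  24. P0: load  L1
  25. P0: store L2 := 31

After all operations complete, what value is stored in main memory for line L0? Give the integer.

1. P2: store L1 := 3  bus=[BusRdX]  L1: P0=I P1=I P2=M P3=I  mem[L1]=20
2. P3: store L6 := 88  bus=[BusRdX]  L6: P0=I P1=I P2=I P3=M  mem[L6]=40
3. P2: load  L2  bus=[BusRd]  L2: P0=I P1=I P2=S P3=I  mem[L2]=50
4. P3: load  L3  bus=[BusRd]  L3: P0=I P1=I P2=I P3=S  mem[L3]=20
5. P2: store L0 := 41  bus=[BusRdX]  L0: P0=I P1=I P2=M P3=I  mem[L0]=80
6. P2: load  L4  bus=[BusRd]  L4: P0=I P1=I P2=S P3=I  mem[L4]=20
7. P3: store L6 := 28  bus=[-]  L6: P0=I P1=I P2=I P3=M  mem[L6]=40
8. P0: load  L6  bus=[BusRd,Flush]  L6: P0=S P1=I P2=I P3=S  mem[L6]=28
9. P3: load  L5  bus=[BusRd]  L5: P0=I P1=I P2=I P3=S  mem[L5]=60
10. P0: load  L2  bus=[BusRd]  L2: P0=S P1=I P2=S P3=I  mem[L2]=50
11. P0: load  L1  bus=[BusRd,Flush]  L1: P0=S P1=I P2=S P3=I  mem[L1]=3
12. P0: load  L2  bus=[-]  L2: P0=S P1=I P2=S P3=I  mem[L2]=50
13. P0: store L3 := 96  bus=[BusRdX]  L3: P0=M P1=I P2=I P3=I  mem[L3]=20
14. P3: store L5 := 4  bus=[BusRdX]  L5: P0=I P1=I P2=I P3=M  mem[L5]=60
15. P3: store L6 := 38  bus=[BusRdX]  L6: P0=I P1=I P2=I P3=M  mem[L6]=28
16. P0: store L1 := 64  bus=[BusRdX]  L1: P0=M P1=I P2=I P3=I  mem[L1]=3
17. P2: load  L5  bus=[BusRd,Flush]  L5: P0=I P1=I P2=S P3=S  mem[L5]=4
18. P1: store L1 := 8  bus=[BusRdX,Flush]  L1: P0=I P1=M P2=I P3=I  mem[L1]=64
19. P2: load  L0  bus=[-]  L0: P0=I P1=I P2=M P3=I  mem[L0]=80
20. P1: store L1 := 54  bus=[-]  L1: P0=I P1=M P2=I P3=I  mem[L1]=64
21. P1: load  L5  bus=[BusRd]  L5: P0=I P1=S P2=S P3=S  mem[L5]=4
22. P1: load  L0  bus=[BusRd,Flush]  L0: P0=I P1=S P2=S P3=I  mem[L0]=41
23. P0: store L4 := 32  bus=[BusRdX]  L4: P0=M P1=I P2=I P3=I  mem[L4]=20
24. P0: load  L1  bus=[BusRd,Flush]  L1: P0=S P1=S P2=I P3=I  mem[L1]=54
25. P0: store L2 := 31  bus=[BusRdX]  L2: P0=M P1=I P2=I P3=I  mem[L2]=50

memory[L0] = 41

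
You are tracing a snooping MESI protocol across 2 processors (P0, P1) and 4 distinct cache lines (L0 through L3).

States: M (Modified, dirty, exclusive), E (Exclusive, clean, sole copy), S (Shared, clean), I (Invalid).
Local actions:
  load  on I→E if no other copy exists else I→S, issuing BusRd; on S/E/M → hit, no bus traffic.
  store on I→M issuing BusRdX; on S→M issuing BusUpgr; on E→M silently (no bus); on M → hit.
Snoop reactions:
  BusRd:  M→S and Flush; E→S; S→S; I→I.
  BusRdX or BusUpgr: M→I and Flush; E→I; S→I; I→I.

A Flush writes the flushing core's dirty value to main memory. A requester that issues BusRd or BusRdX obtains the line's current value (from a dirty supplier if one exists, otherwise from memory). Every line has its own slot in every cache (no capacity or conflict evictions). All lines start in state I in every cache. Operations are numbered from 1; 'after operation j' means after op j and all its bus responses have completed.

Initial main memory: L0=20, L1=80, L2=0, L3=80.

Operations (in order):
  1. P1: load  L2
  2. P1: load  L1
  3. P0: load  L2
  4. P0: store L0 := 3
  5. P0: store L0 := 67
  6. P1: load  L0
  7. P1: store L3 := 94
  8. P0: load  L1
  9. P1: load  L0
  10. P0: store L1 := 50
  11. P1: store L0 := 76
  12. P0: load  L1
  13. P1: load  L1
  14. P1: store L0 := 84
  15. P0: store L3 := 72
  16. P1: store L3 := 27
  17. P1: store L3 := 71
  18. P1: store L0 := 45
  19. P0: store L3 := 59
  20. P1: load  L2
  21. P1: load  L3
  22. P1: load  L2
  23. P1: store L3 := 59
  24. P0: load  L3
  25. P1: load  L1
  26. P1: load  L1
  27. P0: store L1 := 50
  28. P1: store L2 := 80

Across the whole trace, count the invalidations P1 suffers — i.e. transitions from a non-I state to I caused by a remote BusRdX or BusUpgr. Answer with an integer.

1. P1: load  L2  bus=[BusRd]  L2: P0=I P1=E  mem[L2]=0
2. P1: load  L1  bus=[BusRd]  L1: P0=I P1=E  mem[L1]=80
3. P0: load  L2  bus=[BusRd]  L2: P0=S P1=S  mem[L2]=0
4. P0: store L0 := 3  bus=[BusRdX]  L0: P0=M P1=I  mem[L0]=20
5. P0: store L0 := 67  bus=[-]  L0: P0=M P1=I  mem[L0]=20
6. P1: load  L0  bus=[BusRd,Flush]  L0: P0=S P1=S  mem[L0]=67
7. P1: store L3 := 94  bus=[BusRdX]  L3: P0=I P1=M  mem[L3]=80
8. P0: load  L1  bus=[BusRd]  L1: P0=S P1=S  mem[L1]=80
9. P1: load  L0  bus=[-]  L0: P0=S P1=S  mem[L0]=67
10. P0: store L1 := 50  bus=[BusUpgr]  L1: P0=M P1=I  mem[L1]=80
11. P1: store L0 := 76  bus=[BusUpgr]  L0: P0=I P1=M  mem[L0]=67
12. P0: load  L1  bus=[-]  L1: P0=M P1=I  mem[L1]=80
13. P1: load  L1  bus=[BusRd,Flush]  L1: P0=S P1=S  mem[L1]=50
14. P1: store L0 := 84  bus=[-]  L0: P0=I P1=M  mem[L0]=67
15. P0: store L3 := 72  bus=[BusRdX,Flush]  L3: P0=M P1=I  mem[L3]=94
16. P1: store L3 := 27  bus=[BusRdX,Flush]  L3: P0=I P1=M  mem[L3]=72
17. P1: store L3 := 71  bus=[-]  L3: P0=I P1=M  mem[L3]=72
18. P1: store L0 := 45  bus=[-]  L0: P0=I P1=M  mem[L0]=67
19. P0: store L3 := 59  bus=[BusRdX,Flush]  L3: P0=M P1=I  mem[L3]=71
20. P1: load  L2  bus=[-]  L2: P0=S P1=S  mem[L2]=0
21. P1: load  L3  bus=[BusRd,Flush]  L3: P0=S P1=S  mem[L3]=59
22. P1: load  L2  bus=[-]  L2: P0=S P1=S  mem[L2]=0
23. P1: store L3 := 59  bus=[BusUpgr]  L3: P0=I P1=M  mem[L3]=59
24. P0: load  L3  bus=[BusRd,Flush]  L3: P0=S P1=S  mem[L3]=59
25. P1: load  L1  bus=[-]  L1: P0=S P1=S  mem[L1]=50
26. P1: load  L1  bus=[-]  L1: P0=S P1=S  mem[L1]=50
27. P0: store L1 := 50  bus=[BusUpgr]  L1: P0=M P1=I  mem[L1]=50
28. P1: store L2 := 80  bus=[BusUpgr]  L2: P0=I P1=M  mem[L2]=0

invalidations = 4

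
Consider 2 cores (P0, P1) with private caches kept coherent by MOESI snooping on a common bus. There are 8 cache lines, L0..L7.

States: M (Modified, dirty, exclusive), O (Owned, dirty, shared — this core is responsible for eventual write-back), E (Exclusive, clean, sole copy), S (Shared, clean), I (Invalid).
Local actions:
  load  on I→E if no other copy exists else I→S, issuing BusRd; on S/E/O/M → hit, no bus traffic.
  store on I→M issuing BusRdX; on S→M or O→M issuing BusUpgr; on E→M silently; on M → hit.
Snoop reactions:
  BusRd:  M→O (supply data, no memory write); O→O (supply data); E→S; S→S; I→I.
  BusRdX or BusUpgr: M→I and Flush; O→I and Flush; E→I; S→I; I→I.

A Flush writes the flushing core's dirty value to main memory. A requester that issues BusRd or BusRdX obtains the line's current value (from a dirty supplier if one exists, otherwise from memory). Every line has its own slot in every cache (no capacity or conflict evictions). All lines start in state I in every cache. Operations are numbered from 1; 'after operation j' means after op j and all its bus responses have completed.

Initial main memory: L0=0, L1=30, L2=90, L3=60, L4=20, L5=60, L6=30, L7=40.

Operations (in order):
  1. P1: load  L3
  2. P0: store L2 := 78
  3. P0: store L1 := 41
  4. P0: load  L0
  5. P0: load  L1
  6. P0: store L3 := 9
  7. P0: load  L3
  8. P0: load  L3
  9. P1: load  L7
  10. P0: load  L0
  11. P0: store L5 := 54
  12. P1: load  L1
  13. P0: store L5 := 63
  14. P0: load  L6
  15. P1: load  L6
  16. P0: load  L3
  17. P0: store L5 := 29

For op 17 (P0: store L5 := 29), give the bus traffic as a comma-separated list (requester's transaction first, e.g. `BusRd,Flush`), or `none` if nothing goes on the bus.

bus = none

  op1 P1: load  L3 → I/E on L3; bus BusRd; mem=60
  op2 P0: store L2 := 78 → M/I on L2; bus BusRdX; mem=90
  op3 P0: store L1 := 41 → M/I on L1; bus BusRdX; mem=30
  op4 P0: load  L0 → E/I on L0; bus BusRd; mem=0
  op5 P0: load  L1 → M/I on L1; bus (none); mem=30
  op6 P0: store L3 := 9 → M/I on L3; bus BusRdX; mem=60
  op7 P0: load  L3 → M/I on L3; bus (none); mem=60
  op8 P0: load  L3 → M/I on L3; bus (none); mem=60
  op9 P1: load  L7 → I/E on L7; bus BusRd; mem=40
  op10 P0: load  L0 → E/I on L0; bus (none); mem=0
  op11 P0: store L5 := 54 → M/I on L5; bus BusRdX; mem=60
  op12 P1: load  L1 → O/S on L1; bus BusRd; mem=30
  op13 P0: store L5 := 63 → M/I on L5; bus (none); mem=60
  op14 P0: load  L6 → E/I on L6; bus BusRd; mem=30
  op15 P1: load  L6 → S/S on L6; bus BusRd; mem=30
  op16 P0: load  L3 → M/I on L3; bus (none); mem=60
  op17 P0: store L5 := 29 → M/I on L5; bus (none); mem=60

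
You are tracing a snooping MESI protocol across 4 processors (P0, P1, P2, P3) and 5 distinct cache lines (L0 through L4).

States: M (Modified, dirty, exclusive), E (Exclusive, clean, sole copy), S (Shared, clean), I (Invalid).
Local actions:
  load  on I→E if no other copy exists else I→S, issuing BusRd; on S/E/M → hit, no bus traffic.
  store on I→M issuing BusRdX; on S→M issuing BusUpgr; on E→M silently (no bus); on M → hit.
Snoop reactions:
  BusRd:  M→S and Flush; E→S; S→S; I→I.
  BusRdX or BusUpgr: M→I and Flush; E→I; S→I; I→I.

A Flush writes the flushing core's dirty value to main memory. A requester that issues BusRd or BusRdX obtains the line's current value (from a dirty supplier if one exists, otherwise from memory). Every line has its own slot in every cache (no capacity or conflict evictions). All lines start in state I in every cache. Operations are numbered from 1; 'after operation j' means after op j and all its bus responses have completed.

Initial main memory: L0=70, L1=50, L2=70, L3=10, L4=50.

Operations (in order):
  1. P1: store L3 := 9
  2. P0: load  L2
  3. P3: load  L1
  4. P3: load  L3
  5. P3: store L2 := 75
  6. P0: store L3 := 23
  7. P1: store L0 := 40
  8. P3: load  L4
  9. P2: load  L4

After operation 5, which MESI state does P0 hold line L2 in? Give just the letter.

1. P1: store L3 := 9  bus=[BusRdX]  L3: P0=I P1=M P2=I P3=I  mem[L3]=10
2. P0: load  L2  bus=[BusRd]  L2: P0=E P1=I P2=I P3=I  mem[L2]=70
3. P3: load  L1  bus=[BusRd]  L1: P0=I P1=I P2=I P3=E  mem[L1]=50
4. P3: load  L3  bus=[BusRd,Flush]  L3: P0=I P1=S P2=I P3=S  mem[L3]=9
5. P3: store L2 := 75  bus=[BusRdX]  L2: P0=I P1=I P2=I P3=M  mem[L2]=70
6. P0: store L3 := 23  bus=[BusRdX]  L3: P0=M P1=I P2=I P3=I  mem[L3]=9
7. P1: store L0 := 40  bus=[BusRdX]  L0: P0=I P1=M P2=I P3=I  mem[L0]=70
8. P3: load  L4  bus=[BusRd]  L4: P0=I P1=I P2=I P3=E  mem[L4]=50
9. P2: load  L4  bus=[BusRd]  L4: P0=I P1=I P2=S P3=S  mem[L4]=50

state = I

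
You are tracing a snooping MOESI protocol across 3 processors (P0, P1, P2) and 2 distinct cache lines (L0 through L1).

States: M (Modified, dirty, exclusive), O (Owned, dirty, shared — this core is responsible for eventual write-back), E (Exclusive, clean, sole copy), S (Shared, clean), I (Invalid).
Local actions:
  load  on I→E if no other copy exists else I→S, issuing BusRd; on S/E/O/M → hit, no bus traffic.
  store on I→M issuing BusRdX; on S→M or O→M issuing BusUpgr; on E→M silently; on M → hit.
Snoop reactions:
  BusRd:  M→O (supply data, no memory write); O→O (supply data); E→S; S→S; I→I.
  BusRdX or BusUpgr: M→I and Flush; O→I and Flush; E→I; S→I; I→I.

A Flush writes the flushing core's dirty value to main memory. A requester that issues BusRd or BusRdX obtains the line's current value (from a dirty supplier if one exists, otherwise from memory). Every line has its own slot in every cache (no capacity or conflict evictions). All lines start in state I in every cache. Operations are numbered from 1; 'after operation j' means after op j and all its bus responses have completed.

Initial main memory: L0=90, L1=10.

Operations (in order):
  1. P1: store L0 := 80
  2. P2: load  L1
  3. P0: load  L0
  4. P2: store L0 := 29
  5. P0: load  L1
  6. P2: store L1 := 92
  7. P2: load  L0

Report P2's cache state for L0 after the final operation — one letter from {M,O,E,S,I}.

state = M

  op1 P1: store L0 := 80 → I/M/I on L0; bus BusRdX; mem=90
  op2 P2: load  L1 → I/I/E on L1; bus BusRd; mem=10
  op3 P0: load  L0 → S/O/I on L0; bus BusRd; mem=90
  op4 P2: store L0 := 29 → I/I/M on L0; bus BusRdX Flush; mem=80
  op5 P0: load  L1 → S/I/S on L1; bus BusRd; mem=10
  op6 P2: store L1 := 92 → I/I/M on L1; bus BusUpgr; mem=10
  op7 P2: load  L0 → I/I/M on L0; bus (none); mem=80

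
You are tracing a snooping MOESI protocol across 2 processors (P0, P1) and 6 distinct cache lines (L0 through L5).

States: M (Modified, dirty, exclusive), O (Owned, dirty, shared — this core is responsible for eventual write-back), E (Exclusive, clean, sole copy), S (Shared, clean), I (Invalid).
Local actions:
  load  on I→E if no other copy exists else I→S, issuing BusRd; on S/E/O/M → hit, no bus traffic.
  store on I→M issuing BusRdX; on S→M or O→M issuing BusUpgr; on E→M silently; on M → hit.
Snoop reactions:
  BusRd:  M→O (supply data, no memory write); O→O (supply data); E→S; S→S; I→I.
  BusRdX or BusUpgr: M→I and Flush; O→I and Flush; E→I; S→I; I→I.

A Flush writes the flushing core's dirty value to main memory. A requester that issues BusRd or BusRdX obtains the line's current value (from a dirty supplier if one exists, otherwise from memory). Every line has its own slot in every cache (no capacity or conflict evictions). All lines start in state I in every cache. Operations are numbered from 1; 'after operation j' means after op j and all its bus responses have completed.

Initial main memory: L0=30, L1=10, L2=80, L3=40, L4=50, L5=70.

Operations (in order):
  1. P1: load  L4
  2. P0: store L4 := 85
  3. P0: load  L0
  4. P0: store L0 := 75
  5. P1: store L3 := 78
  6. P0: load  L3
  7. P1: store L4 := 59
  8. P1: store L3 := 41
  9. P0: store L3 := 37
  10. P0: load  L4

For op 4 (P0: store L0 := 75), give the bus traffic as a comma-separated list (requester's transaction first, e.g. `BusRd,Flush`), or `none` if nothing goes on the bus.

bus = none

[1] P1: load  L4 | P0:I, P1:E(50) | bus: BusRd
[2] P0: store L4 := 85 | P0:M(85), P1:I | bus: BusRdX
[3] P0: load  L0 | P0:E(30), P1:I | bus: BusRd
[4] P0: store L0 := 75 | P0:M(75), P1:I | bus: none
[5] P1: store L3 := 78 | P0:I, P1:M(78) | bus: BusRdX
[6] P0: load  L3 | P0:S(78), P1:O(78) | bus: BusRd
[7] P1: store L4 := 59 | P0:I, P1:M(59) | bus: BusRdX,Flush
[8] P1: store L3 := 41 | P0:I, P1:M(41) | bus: BusUpgr
[9] P0: store L3 := 37 | P0:M(37), P1:I | bus: BusRdX,Flush
[10] P0: load  L4 | P0:S(59), P1:O(59) | bus: BusRd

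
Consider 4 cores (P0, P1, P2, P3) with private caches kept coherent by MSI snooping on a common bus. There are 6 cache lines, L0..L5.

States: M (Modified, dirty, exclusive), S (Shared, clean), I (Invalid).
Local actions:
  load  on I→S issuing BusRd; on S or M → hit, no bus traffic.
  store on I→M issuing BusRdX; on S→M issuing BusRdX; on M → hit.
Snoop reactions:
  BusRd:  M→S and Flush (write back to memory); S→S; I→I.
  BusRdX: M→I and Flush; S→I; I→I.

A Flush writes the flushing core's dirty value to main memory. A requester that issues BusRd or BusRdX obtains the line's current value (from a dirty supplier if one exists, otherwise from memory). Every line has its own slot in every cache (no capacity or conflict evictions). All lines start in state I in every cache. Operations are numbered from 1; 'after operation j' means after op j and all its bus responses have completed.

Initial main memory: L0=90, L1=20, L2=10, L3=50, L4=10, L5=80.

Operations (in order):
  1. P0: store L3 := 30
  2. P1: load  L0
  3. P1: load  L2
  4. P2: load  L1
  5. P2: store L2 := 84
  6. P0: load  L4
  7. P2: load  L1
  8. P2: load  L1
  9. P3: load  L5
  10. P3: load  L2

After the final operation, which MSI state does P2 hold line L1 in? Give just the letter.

state = S

step 1: P0: store L3 := 30  ⟶  MIII  (L3)  txn=BusRdX  M[L3]=50
step 2: P1: load  L0  ⟶  ISII  (L0)  txn=BusRd  M[L0]=90
step 3: P1: load  L2  ⟶  ISII  (L2)  txn=BusRd  M[L2]=10
step 4: P2: load  L1  ⟶  IISI  (L1)  txn=BusRd  M[L1]=20
step 5: P2: store L2 := 84  ⟶  IIMI  (L2)  txn=BusRdX  M[L2]=10
step 6: P0: load  L4  ⟶  SIII  (L4)  txn=BusRd  M[L4]=10
step 7: P2: load  L1  ⟶  IISI  (L1)  txn=∅  M[L1]=20
step 8: P2: load  L1  ⟶  IISI  (L1)  txn=∅  M[L1]=20
step 9: P3: load  L5  ⟶  IIIS  (L5)  txn=BusRd  M[L5]=80
step 10: P3: load  L2  ⟶  IISS  (L2)  txn=BusRd+Flush  M[L2]=84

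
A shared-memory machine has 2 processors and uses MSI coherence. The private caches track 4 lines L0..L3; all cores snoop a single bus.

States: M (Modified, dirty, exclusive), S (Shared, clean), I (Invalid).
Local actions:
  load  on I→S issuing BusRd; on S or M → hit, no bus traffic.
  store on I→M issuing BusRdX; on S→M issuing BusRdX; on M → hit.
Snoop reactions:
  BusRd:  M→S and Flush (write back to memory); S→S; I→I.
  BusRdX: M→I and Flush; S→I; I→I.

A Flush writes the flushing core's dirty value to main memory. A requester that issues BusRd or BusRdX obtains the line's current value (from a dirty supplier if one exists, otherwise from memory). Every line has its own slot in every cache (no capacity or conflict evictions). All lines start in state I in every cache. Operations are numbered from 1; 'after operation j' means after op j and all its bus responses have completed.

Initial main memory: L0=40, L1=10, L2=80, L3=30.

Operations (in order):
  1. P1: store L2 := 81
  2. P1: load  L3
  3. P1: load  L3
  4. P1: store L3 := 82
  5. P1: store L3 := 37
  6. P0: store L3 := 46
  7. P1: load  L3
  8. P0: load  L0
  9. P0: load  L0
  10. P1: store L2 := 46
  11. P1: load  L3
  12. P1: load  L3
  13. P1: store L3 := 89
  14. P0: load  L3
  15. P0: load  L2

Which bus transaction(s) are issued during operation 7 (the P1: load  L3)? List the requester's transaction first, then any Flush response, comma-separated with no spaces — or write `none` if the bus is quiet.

  op1 P1: store L2 := 81 → I/M on L2; bus BusRdX; mem=80
  op2 P1: load  L3 → I/S on L3; bus BusRd; mem=30
  op3 P1: load  L3 → I/S on L3; bus (none); mem=30
  op4 P1: store L3 := 82 → I/M on L3; bus BusRdX; mem=30
  op5 P1: store L3 := 37 → I/M on L3; bus (none); mem=30
  op6 P0: store L3 := 46 → M/I on L3; bus BusRdX Flush; mem=37
  op7 P1: load  L3 → S/S on L3; bus BusRd Flush; mem=46
  op8 P0: load  L0 → S/I on L0; bus BusRd; mem=40
  op9 P0: load  L0 → S/I on L0; bus (none); mem=40
  op10 P1: store L2 := 46 → I/M on L2; bus (none); mem=80
  op11 P1: load  L3 → S/S on L3; bus (none); mem=46
  op12 P1: load  L3 → S/S on L3; bus (none); mem=46
  op13 P1: store L3 := 89 → I/M on L3; bus BusRdX; mem=46
  op14 P0: load  L3 → S/S on L3; bus BusRd Flush; mem=89
  op15 P0: load  L2 → S/S on L2; bus BusRd Flush; mem=46

bus = BusRd,Flush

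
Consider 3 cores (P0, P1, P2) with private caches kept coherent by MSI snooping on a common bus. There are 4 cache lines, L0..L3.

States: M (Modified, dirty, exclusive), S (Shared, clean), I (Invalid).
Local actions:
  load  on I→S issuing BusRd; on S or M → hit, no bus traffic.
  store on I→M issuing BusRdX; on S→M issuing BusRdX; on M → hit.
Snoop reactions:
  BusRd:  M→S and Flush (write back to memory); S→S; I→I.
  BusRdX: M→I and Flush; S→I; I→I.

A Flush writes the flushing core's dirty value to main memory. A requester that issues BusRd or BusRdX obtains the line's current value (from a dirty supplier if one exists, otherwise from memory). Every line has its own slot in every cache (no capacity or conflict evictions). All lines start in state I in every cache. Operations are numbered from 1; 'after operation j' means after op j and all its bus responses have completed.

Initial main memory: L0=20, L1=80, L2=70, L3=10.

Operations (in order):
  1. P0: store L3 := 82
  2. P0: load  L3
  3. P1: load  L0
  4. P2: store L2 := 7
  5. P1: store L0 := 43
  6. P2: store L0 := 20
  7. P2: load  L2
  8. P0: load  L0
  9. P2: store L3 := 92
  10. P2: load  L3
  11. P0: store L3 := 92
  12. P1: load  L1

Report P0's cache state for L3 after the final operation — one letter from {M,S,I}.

state = M

1. P0: store L3 := 82  bus=[BusRdX]  L3: P0=M P1=I P2=I  mem[L3]=10
2. P0: load  L3  bus=[-]  L3: P0=M P1=I P2=I  mem[L3]=10
3. P1: load  L0  bus=[BusRd]  L0: P0=I P1=S P2=I  mem[L0]=20
4. P2: store L2 := 7  bus=[BusRdX]  L2: P0=I P1=I P2=M  mem[L2]=70
5. P1: store L0 := 43  bus=[BusRdX]  L0: P0=I P1=M P2=I  mem[L0]=20
6. P2: store L0 := 20  bus=[BusRdX,Flush]  L0: P0=I P1=I P2=M  mem[L0]=43
7. P2: load  L2  bus=[-]  L2: P0=I P1=I P2=M  mem[L2]=70
8. P0: load  L0  bus=[BusRd,Flush]  L0: P0=S P1=I P2=S  mem[L0]=20
9. P2: store L3 := 92  bus=[BusRdX,Flush]  L3: P0=I P1=I P2=M  mem[L3]=82
10. P2: load  L3  bus=[-]  L3: P0=I P1=I P2=M  mem[L3]=82
11. P0: store L3 := 92  bus=[BusRdX,Flush]  L3: P0=M P1=I P2=I  mem[L3]=92
12. P1: load  L1  bus=[BusRd]  L1: P0=I P1=S P2=I  mem[L1]=80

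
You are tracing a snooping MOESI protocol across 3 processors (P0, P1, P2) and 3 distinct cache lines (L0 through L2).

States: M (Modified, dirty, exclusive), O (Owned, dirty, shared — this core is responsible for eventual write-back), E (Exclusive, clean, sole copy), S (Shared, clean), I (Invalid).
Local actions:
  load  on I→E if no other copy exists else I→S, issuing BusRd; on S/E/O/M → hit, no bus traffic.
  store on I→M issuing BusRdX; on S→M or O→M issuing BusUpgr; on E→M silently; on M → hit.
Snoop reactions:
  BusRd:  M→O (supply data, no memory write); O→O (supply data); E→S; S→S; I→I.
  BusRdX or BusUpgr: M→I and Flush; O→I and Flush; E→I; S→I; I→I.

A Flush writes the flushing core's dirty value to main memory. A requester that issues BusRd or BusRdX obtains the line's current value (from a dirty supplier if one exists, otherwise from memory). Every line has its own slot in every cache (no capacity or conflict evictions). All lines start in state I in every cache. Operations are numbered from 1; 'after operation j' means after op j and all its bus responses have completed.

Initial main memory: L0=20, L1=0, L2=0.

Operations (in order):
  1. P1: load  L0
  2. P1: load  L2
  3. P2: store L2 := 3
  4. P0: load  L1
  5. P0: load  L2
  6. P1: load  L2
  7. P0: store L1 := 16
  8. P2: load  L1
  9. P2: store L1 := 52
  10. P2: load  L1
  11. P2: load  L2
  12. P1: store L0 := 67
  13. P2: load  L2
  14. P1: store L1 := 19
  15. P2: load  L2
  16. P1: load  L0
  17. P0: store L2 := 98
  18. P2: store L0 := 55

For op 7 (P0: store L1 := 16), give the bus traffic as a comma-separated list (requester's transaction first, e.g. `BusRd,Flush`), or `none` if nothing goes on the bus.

bus = none

[1] P1: load  L0 | P0:I, P1:E(20), P2:I | bus: BusRd
[2] P1: load  L2 | P0:I, P1:E(0), P2:I | bus: BusRd
[3] P2: store L2 := 3 | P0:I, P1:I, P2:M(3) | bus: BusRdX
[4] P0: load  L1 | P0:E(0), P1:I, P2:I | bus: BusRd
[5] P0: load  L2 | P0:S(3), P1:I, P2:O(3) | bus: BusRd
[6] P1: load  L2 | P0:S(3), P1:S(3), P2:O(3) | bus: BusRd
[7] P0: store L1 := 16 | P0:M(16), P1:I, P2:I | bus: none
[8] P2: load  L1 | P0:O(16), P1:I, P2:S(16) | bus: BusRd
[9] P2: store L1 := 52 | P0:I, P1:I, P2:M(52) | bus: BusUpgr,Flush
[10] P2: load  L1 | P0:I, P1:I, P2:M(52) | bus: none
[11] P2: load  L2 | P0:S(3), P1:S(3), P2:O(3) | bus: none
[12] P1: store L0 := 67 | P0:I, P1:M(67), P2:I | bus: none
[13] P2: load  L2 | P0:S(3), P1:S(3), P2:O(3) | bus: none
[14] P1: store L1 := 19 | P0:I, P1:M(19), P2:I | bus: BusRdX,Flush
[15] P2: load  L2 | P0:S(3), P1:S(3), P2:O(3) | bus: none
[16] P1: load  L0 | P0:I, P1:M(67), P2:I | bus: none
[17] P0: store L2 := 98 | P0:M(98), P1:I, P2:I | bus: BusUpgr,Flush
[18] P2: store L0 := 55 | P0:I, P1:I, P2:M(55) | bus: BusRdX,Flush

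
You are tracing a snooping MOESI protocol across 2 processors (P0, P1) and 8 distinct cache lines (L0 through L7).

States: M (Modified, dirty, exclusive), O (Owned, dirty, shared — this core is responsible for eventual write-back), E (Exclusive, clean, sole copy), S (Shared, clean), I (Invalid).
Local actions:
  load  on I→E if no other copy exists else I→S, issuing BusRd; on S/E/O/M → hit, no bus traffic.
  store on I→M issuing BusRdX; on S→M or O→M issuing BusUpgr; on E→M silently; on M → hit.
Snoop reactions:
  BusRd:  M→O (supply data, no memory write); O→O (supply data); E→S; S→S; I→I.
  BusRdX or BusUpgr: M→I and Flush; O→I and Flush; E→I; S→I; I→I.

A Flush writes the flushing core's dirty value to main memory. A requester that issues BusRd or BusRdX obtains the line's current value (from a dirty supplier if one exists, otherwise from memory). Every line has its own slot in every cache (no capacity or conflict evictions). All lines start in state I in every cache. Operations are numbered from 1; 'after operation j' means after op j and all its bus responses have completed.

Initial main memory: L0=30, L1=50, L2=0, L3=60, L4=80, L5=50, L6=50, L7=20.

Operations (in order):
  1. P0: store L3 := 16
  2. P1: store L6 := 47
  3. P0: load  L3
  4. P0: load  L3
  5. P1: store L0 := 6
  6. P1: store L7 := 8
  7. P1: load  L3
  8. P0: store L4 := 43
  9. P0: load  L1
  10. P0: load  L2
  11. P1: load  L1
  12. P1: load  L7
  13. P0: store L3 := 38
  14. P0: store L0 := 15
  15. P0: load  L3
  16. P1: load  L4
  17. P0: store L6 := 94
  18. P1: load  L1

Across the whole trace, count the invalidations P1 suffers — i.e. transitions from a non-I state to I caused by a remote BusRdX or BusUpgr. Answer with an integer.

invalidations = 3

step 1: P0: store L3 := 16  ⟶  MI  (L3)  txn=BusRdX  M[L3]=60
step 2: P1: store L6 := 47  ⟶  IM  (L6)  txn=BusRdX  M[L6]=50
step 3: P0: load  L3  ⟶  MI  (L3)  txn=∅  M[L3]=60
step 4: P0: load  L3  ⟶  MI  (L3)  txn=∅  M[L3]=60
step 5: P1: store L0 := 6  ⟶  IM  (L0)  txn=BusRdX  M[L0]=30
step 6: P1: store L7 := 8  ⟶  IM  (L7)  txn=BusRdX  M[L7]=20
step 7: P1: load  L3  ⟶  OS  (L3)  txn=BusRd  M[L3]=60
step 8: P0: store L4 := 43  ⟶  MI  (L4)  txn=BusRdX  M[L4]=80
step 9: P0: load  L1  ⟶  EI  (L1)  txn=BusRd  M[L1]=50
step 10: P0: load  L2  ⟶  EI  (L2)  txn=BusRd  M[L2]=0
step 11: P1: load  L1  ⟶  SS  (L1)  txn=BusRd  M[L1]=50
step 12: P1: load  L7  ⟶  IM  (L7)  txn=∅  M[L7]=20
step 13: P0: store L3 := 38  ⟶  MI  (L3)  txn=BusUpgr  M[L3]=60
step 14: P0: store L0 := 15  ⟶  MI  (L0)  txn=BusRdX+Flush  M[L0]=6
step 15: P0: load  L3  ⟶  MI  (L3)  txn=∅  M[L3]=60
step 16: P1: load  L4  ⟶  OS  (L4)  txn=BusRd  M[L4]=80
step 17: P0: store L6 := 94  ⟶  MI  (L6)  txn=BusRdX+Flush  M[L6]=47
step 18: P1: load  L1  ⟶  SS  (L1)  txn=∅  M[L1]=50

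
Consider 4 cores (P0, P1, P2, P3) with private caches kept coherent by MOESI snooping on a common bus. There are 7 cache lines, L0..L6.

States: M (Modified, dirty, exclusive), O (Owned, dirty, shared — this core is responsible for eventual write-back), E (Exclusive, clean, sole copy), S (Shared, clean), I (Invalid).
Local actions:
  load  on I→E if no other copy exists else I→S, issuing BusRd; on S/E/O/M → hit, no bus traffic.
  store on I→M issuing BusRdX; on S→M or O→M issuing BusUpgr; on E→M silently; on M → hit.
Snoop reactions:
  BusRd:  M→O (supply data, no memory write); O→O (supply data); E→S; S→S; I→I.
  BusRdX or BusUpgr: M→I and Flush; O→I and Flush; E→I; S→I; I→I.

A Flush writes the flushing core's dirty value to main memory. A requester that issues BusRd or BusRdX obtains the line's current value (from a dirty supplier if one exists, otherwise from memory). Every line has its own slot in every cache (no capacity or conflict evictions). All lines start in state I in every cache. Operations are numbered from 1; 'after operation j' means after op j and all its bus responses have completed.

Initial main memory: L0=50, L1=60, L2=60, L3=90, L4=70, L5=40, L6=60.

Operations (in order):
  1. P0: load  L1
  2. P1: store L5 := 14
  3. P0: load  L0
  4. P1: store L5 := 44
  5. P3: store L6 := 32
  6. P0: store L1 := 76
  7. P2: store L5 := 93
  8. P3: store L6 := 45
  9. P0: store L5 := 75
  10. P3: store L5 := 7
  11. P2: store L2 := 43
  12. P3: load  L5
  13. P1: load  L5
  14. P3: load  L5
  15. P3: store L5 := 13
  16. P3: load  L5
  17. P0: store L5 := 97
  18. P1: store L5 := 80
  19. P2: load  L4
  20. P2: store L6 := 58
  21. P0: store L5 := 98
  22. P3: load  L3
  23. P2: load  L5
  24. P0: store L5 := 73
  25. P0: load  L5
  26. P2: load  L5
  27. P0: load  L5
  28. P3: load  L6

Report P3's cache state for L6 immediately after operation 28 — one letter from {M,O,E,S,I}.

[1] P0: load  L1 | P0:E(60), P1:I, P2:I, P3:I | bus: BusRd
[2] P1: store L5 := 14 | P0:I, P1:M(14), P2:I, P3:I | bus: BusRdX
[3] P0: load  L0 | P0:E(50), P1:I, P2:I, P3:I | bus: BusRd
[4] P1: store L5 := 44 | P0:I, P1:M(44), P2:I, P3:I | bus: none
[5] P3: store L6 := 32 | P0:I, P1:I, P2:I, P3:M(32) | bus: BusRdX
[6] P0: store L1 := 76 | P0:M(76), P1:I, P2:I, P3:I | bus: none
[7] P2: store L5 := 93 | P0:I, P1:I, P2:M(93), P3:I | bus: BusRdX,Flush
[8] P3: store L6 := 45 | P0:I, P1:I, P2:I, P3:M(45) | bus: none
[9] P0: store L5 := 75 | P0:M(75), P1:I, P2:I, P3:I | bus: BusRdX,Flush
[10] P3: store L5 := 7 | P0:I, P1:I, P2:I, P3:M(7) | bus: BusRdX,Flush
[11] P2: store L2 := 43 | P0:I, P1:I, P2:M(43), P3:I | bus: BusRdX
[12] P3: load  L5 | P0:I, P1:I, P2:I, P3:M(7) | bus: none
[13] P1: load  L5 | P0:I, P1:S(7), P2:I, P3:O(7) | bus: BusRd
[14] P3: load  L5 | P0:I, P1:S(7), P2:I, P3:O(7) | bus: none
[15] P3: store L5 := 13 | P0:I, P1:I, P2:I, P3:M(13) | bus: BusUpgr
[16] P3: load  L5 | P0:I, P1:I, P2:I, P3:M(13) | bus: none
[17] P0: store L5 := 97 | P0:M(97), P1:I, P2:I, P3:I | bus: BusRdX,Flush
[18] P1: store L5 := 80 | P0:I, P1:M(80), P2:I, P3:I | bus: BusRdX,Flush
[19] P2: load  L4 | P0:I, P1:I, P2:E(70), P3:I | bus: BusRd
[20] P2: store L6 := 58 | P0:I, P1:I, P2:M(58), P3:I | bus: BusRdX,Flush
[21] P0: store L5 := 98 | P0:M(98), P1:I, P2:I, P3:I | bus: BusRdX,Flush
[22] P3: load  L3 | P0:I, P1:I, P2:I, P3:E(90) | bus: BusRd
[23] P2: load  L5 | P0:O(98), P1:I, P2:S(98), P3:I | bus: BusRd
[24] P0: store L5 := 73 | P0:M(73), P1:I, P2:I, P3:I | bus: BusUpgr
[25] P0: load  L5 | P0:M(73), P1:I, P2:I, P3:I | bus: none
[26] P2: load  L5 | P0:O(73), P1:I, P2:S(73), P3:I | bus: BusRd
[27] P0: load  L5 | P0:O(73), P1:I, P2:S(73), P3:I | bus: none
[28] P3: load  L6 | P0:I, P1:I, P2:O(58), P3:S(58) | bus: BusRd

state = S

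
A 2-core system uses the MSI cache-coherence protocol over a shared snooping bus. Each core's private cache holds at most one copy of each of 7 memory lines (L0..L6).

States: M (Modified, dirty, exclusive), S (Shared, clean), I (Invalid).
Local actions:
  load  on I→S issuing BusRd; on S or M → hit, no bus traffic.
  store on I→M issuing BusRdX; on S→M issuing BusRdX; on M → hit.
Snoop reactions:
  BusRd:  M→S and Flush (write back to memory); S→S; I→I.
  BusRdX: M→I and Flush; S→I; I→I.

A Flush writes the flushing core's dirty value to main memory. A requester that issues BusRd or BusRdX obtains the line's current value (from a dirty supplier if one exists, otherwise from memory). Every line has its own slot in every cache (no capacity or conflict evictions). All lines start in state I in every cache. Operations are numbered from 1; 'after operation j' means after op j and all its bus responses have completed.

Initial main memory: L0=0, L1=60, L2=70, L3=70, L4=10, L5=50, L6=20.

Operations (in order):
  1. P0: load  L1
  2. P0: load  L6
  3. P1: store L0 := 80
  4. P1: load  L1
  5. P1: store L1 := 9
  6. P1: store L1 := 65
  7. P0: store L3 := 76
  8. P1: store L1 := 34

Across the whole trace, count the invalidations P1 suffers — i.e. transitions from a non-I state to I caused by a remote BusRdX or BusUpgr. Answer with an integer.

invalidations = 0

1. P0: load  L1  bus=[BusRd]  L1: P0=S P1=I  mem[L1]=60
2. P0: load  L6  bus=[BusRd]  L6: P0=S P1=I  mem[L6]=20
3. P1: store L0 := 80  bus=[BusRdX]  L0: P0=I P1=M  mem[L0]=0
4. P1: load  L1  bus=[BusRd]  L1: P0=S P1=S  mem[L1]=60
5. P1: store L1 := 9  bus=[BusRdX]  L1: P0=I P1=M  mem[L1]=60
6. P1: store L1 := 65  bus=[-]  L1: P0=I P1=M  mem[L1]=60
7. P0: store L3 := 76  bus=[BusRdX]  L3: P0=M P1=I  mem[L3]=70
8. P1: store L1 := 34  bus=[-]  L1: P0=I P1=M  mem[L1]=60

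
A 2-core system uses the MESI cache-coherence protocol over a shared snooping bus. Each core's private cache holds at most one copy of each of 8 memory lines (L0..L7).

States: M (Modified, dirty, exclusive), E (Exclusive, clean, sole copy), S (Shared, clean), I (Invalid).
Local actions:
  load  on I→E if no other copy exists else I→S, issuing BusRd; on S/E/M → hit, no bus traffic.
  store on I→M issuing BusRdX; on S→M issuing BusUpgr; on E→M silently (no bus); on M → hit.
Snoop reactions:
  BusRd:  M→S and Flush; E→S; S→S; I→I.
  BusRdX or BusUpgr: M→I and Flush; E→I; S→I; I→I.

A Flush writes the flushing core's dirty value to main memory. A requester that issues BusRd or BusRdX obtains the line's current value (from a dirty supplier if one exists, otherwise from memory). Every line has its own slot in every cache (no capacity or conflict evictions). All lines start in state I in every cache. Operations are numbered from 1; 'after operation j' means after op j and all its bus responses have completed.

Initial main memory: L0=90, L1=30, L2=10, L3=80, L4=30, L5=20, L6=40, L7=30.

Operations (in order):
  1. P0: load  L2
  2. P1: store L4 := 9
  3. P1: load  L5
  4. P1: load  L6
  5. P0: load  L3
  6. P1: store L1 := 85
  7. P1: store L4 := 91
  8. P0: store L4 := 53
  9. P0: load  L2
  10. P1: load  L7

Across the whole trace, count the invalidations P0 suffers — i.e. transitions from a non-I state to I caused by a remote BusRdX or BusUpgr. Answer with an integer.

1. P0: load  L2  bus=[BusRd]  L2: P0=E P1=I  mem[L2]=10
2. P1: store L4 := 9  bus=[BusRdX]  L4: P0=I P1=M  mem[L4]=30
3. P1: load  L5  bus=[BusRd]  L5: P0=I P1=E  mem[L5]=20
4. P1: load  L6  bus=[BusRd]  L6: P0=I P1=E  mem[L6]=40
5. P0: load  L3  bus=[BusRd]  L3: P0=E P1=I  mem[L3]=80
6. P1: store L1 := 85  bus=[BusRdX]  L1: P0=I P1=M  mem[L1]=30
7. P1: store L4 := 91  bus=[-]  L4: P0=I P1=M  mem[L4]=30
8. P0: store L4 := 53  bus=[BusRdX,Flush]  L4: P0=M P1=I  mem[L4]=91
9. P0: load  L2  bus=[-]  L2: P0=E P1=I  mem[L2]=10
10. P1: load  L7  bus=[BusRd]  L7: P0=I P1=E  mem[L7]=30

invalidations = 0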